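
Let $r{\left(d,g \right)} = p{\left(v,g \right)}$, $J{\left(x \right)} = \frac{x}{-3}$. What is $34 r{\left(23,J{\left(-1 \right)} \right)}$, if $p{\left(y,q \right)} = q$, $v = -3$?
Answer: $\frac{34}{3} \approx 11.333$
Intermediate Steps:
$J{\left(x \right)} = - \frac{x}{3}$ ($J{\left(x \right)} = x \left(- \frac{1}{3}\right) = - \frac{x}{3}$)
$r{\left(d,g \right)} = g$
$34 r{\left(23,J{\left(-1 \right)} \right)} = 34 \left(\left(- \frac{1}{3}\right) \left(-1\right)\right) = 34 \cdot \frac{1}{3} = \frac{34}{3}$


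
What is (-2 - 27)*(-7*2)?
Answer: 406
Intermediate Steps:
(-2 - 27)*(-7*2) = -29*(-14) = 406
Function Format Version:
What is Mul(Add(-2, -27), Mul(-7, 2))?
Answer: 406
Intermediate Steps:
Mul(Add(-2, -27), Mul(-7, 2)) = Mul(-29, -14) = 406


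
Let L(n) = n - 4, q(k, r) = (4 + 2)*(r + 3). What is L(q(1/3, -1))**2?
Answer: 64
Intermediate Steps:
q(k, r) = 18 + 6*r (q(k, r) = 6*(3 + r) = 18 + 6*r)
L(n) = -4 + n
L(q(1/3, -1))**2 = (-4 + (18 + 6*(-1)))**2 = (-4 + (18 - 6))**2 = (-4 + 12)**2 = 8**2 = 64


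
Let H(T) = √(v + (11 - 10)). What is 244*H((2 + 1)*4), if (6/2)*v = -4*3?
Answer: 244*I*√3 ≈ 422.62*I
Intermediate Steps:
v = -4 (v = (-4*3)/3 = (⅓)*(-12) = -4)
H(T) = I*√3 (H(T) = √(-4 + (11 - 10)) = √(-4 + 1) = √(-3) = I*√3)
244*H((2 + 1)*4) = 244*(I*√3) = 244*I*√3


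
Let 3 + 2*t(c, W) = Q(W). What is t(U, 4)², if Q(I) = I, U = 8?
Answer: ¼ ≈ 0.25000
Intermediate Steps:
t(c, W) = -3/2 + W/2
t(U, 4)² = (-3/2 + (½)*4)² = (-3/2 + 2)² = (½)² = ¼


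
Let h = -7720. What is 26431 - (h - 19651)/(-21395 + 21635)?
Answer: 6370811/240 ≈ 26545.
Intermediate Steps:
26431 - (h - 19651)/(-21395 + 21635) = 26431 - (-7720 - 19651)/(-21395 + 21635) = 26431 - (-27371)/240 = 26431 - 1*(-27371/240) = 26431 + 27371/240 = 6370811/240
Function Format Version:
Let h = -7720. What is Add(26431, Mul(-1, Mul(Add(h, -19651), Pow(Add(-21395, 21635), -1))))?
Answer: Rational(6370811, 240) ≈ 26545.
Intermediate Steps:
Add(26431, Mul(-1, Mul(Add(h, -19651), Pow(Add(-21395, 21635), -1)))) = Add(26431, Mul(-1, Mul(Add(-7720, -19651), Pow(Add(-21395, 21635), -1)))) = Add(26431, Mul(-1, Mul(-27371, Pow(240, -1)))) = Add(26431, Mul(-1, Mul(-27371, Rational(1, 240)))) = Add(26431, Mul(-1, Rational(-27371, 240))) = Add(26431, Rational(27371, 240)) = Rational(6370811, 240)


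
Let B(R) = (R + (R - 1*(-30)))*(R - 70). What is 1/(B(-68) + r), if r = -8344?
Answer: 1/6284 ≈ 0.00015913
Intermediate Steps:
B(R) = (-70 + R)*(30 + 2*R) (B(R) = (R + (R + 30))*(-70 + R) = (R + (30 + R))*(-70 + R) = (30 + 2*R)*(-70 + R) = (-70 + R)*(30 + 2*R))
1/(B(-68) + r) = 1/((-2100 - 110*(-68) + 2*(-68)²) - 8344) = 1/((-2100 + 7480 + 2*4624) - 8344) = 1/((-2100 + 7480 + 9248) - 8344) = 1/(14628 - 8344) = 1/6284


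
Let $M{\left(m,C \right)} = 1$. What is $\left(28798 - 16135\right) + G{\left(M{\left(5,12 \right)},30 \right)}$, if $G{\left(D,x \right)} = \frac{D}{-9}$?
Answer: $\frac{113966}{9} \approx 12663.0$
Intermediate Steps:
$G{\left(D,x \right)} = - \frac{D}{9}$ ($G{\left(D,x \right)} = D \left(- \frac{1}{9}\right) = - \frac{D}{9}$)
$\left(28798 - 16135\right) + G{\left(M{\left(5,12 \right)},30 \right)} = \left(28798 - 16135\right) - \frac{1}{9} = 12663 - \frac{1}{9} = \frac{113966}{9}$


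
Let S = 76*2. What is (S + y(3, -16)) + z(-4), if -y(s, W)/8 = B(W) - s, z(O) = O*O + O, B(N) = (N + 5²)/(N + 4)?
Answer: 194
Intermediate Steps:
B(N) = (25 + N)/(4 + N) (B(N) = (N + 25)/(4 + N) = (25 + N)/(4 + N))
z(O) = O + O² (z(O) = O² + O = O + O²)
S = 152
y(s, W) = 8*s - 8*(25 + W)/(4 + W) (y(s, W) = -8*((25 + W)/(4 + W) - s) = -8*(-s + (25 + W)/(4 + W)) = 8*s - 8*(25 + W)/(4 + W))
(S + y(3, -16)) + z(-4) = (152 + 8*(-25 - 1*(-16) + 3*(4 - 16))/(4 - 16)) - 4*(1 - 4) = (152 + 8*(-25 + 16 + 3*(-12))/(-12)) - 4*(-3) = (152 + 8*(-1/12)*(-25 + 16 - 36)) + 12 = (152 + 8*(-1/12)*(-45)) + 12 = (152 + 30) + 12 = 182 + 12 = 194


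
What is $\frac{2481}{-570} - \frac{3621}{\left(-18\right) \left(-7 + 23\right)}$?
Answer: $\frac{74969}{9120} \approx 8.2203$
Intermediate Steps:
$\frac{2481}{-570} - \frac{3621}{\left(-18\right) \left(-7 + 23\right)} = 2481 \left(- \frac{1}{570}\right) - \frac{3621}{\left(-18\right) 16} = - \frac{827}{190} - \frac{3621}{-288} = - \frac{827}{190} - - \frac{1207}{96} = - \frac{827}{190} + \frac{1207}{96} = \frac{74969}{9120}$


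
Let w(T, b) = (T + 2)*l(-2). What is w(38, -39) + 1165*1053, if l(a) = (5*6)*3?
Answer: 1230345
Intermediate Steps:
l(a) = 90 (l(a) = 30*3 = 90)
w(T, b) = 180 + 90*T (w(T, b) = (T + 2)*90 = (2 + T)*90 = 180 + 90*T)
w(38, -39) + 1165*1053 = (180 + 90*38) + 1165*1053 = (180 + 3420) + 1226745 = 3600 + 1226745 = 1230345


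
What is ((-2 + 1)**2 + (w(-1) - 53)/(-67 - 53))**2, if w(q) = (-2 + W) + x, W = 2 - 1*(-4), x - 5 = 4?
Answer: 16/9 ≈ 1.7778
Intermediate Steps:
x = 9 (x = 5 + 4 = 9)
W = 6 (W = 2 + 4 = 6)
w(q) = 13 (w(q) = (-2 + 6) + 9 = 4 + 9 = 13)
((-2 + 1)**2 + (w(-1) - 53)/(-67 - 53))**2 = ((-2 + 1)**2 + (13 - 53)/(-67 - 53))**2 = ((-1)**2 - 40/(-120))**2 = (1 - 40*(-1/120))**2 = (1 + 1/3)**2 = (4/3)**2 = 16/9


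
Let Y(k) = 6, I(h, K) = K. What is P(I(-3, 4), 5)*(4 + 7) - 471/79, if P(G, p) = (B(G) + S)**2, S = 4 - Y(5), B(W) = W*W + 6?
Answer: 347129/79 ≈ 4394.0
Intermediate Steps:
B(W) = 6 + W**2 (B(W) = W**2 + 6 = 6 + W**2)
S = -2 (S = 4 - 1*6 = 4 - 6 = -2)
P(G, p) = (4 + G**2)**2 (P(G, p) = ((6 + G**2) - 2)**2 = (4 + G**2)**2)
P(I(-3, 4), 5)*(4 + 7) - 471/79 = (4 + 4**2)**2*(4 + 7) - 471/79 = (4 + 16)**2*11 - 471*1/79 = 20**2*11 - 471/79 = 400*11 - 471/79 = 4400 - 471/79 = 347129/79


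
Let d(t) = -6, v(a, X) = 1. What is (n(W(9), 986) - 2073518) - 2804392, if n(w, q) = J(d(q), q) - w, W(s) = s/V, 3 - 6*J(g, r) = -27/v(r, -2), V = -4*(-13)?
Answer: -253651069/52 ≈ -4.8779e+6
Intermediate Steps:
V = 52
J(g, r) = 5 (J(g, r) = 1/2 - (-9)/(2*1) = 1/2 - (-9)/2 = 1/2 - 1/6*(-27) = 1/2 + 9/2 = 5)
W(s) = s/52
n(w, q) = 5 - w
(n(W(9), 986) - 2073518) - 2804392 = ((5 - 9/52) - 2073518) - 2804392 = (251/52 - 2073518) - 2804392 = -107822685/52 - 2804392 = -253651069/52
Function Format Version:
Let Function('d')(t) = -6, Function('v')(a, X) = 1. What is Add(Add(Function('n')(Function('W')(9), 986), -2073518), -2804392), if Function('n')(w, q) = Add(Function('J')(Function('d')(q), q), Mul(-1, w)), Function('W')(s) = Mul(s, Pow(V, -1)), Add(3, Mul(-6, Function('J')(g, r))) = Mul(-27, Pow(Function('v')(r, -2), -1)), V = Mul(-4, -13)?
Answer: Rational(-253651069, 52) ≈ -4.8779e+6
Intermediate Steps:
V = 52
Function('J')(g, r) = 5 (Function('J')(g, r) = Add(Rational(1, 2), Mul(Rational(-1, 6), Mul(-27, Pow(1, -1)))) = Add(Rational(1, 2), Mul(Rational(-1, 6), Mul(-27, 1))) = Add(Rational(1, 2), Mul(Rational(-1, 6), -27)) = Add(Rational(1, 2), Rational(9, 2)) = 5)
Function('W')(s) = Mul(Rational(1, 52), s) (Function('W')(s) = Mul(s, Pow(52, -1)) = Mul(s, Rational(1, 52)) = Mul(Rational(1, 52), s))
Function('n')(w, q) = Add(5, Mul(-1, w))
Add(Add(Function('n')(Function('W')(9), 986), -2073518), -2804392) = Add(Add(Add(5, Mul(-1, Mul(Rational(1, 52), 9))), -2073518), -2804392) = Add(Add(Add(5, Mul(-1, Rational(9, 52))), -2073518), -2804392) = Add(Add(Add(5, Rational(-9, 52)), -2073518), -2804392) = Add(Add(Rational(251, 52), -2073518), -2804392) = Add(Rational(-107822685, 52), -2804392) = Rational(-253651069, 52)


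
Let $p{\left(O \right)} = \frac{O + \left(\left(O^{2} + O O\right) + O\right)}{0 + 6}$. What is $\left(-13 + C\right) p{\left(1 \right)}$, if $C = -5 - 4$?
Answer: $- \frac{44}{3} \approx -14.667$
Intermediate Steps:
$p{\left(O \right)} = \frac{O}{3} + \frac{O^{2}}{3}$ ($p{\left(O \right)} = \frac{O + \left(\left(O^{2} + O^{2}\right) + O\right)}{6} = \left(O + \left(2 O^{2} + O\right)\right) \frac{1}{6} = \left(O + \left(O + 2 O^{2}\right)\right) \frac{1}{6} = \left(2 O + 2 O^{2}\right) \frac{1}{6} = \frac{O}{3} + \frac{O^{2}}{3}$)
$C = -9$
$\left(-13 + C\right) p{\left(1 \right)} = \left(-13 - 9\right) \frac{1}{3} \cdot 1 \left(1 + 1\right) = - 22 \cdot \frac{1}{3} \cdot 1 \cdot 2 = \left(-22\right) \frac{2}{3} = - \frac{44}{3}$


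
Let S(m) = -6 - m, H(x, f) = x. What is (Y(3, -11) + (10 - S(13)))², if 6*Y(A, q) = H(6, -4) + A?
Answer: 3721/4 ≈ 930.25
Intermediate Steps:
Y(A, q) = 1 + A/6 (Y(A, q) = (6 + A)/6 = 1 + A/6)
(Y(3, -11) + (10 - S(13)))² = ((1 + (⅙)*3) + (10 - (-6 - 1*13)))² = ((1 + ½) + (10 - (-6 - 13)))² = (3/2 + (10 - 1*(-19)))² = (3/2 + (10 + 19))² = (3/2 + 29)² = (61/2)² = 3721/4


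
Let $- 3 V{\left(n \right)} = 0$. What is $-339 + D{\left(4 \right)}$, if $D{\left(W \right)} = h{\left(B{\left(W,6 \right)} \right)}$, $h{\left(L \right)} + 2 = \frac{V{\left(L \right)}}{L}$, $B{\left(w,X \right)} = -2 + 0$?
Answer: $-341$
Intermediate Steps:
$V{\left(n \right)} = 0$ ($V{\left(n \right)} = \left(- \frac{1}{3}\right) 0 = 0$)
$B{\left(w,X \right)} = -2$
$h{\left(L \right)} = -2$ ($h{\left(L \right)} = -2 + \frac{0}{L} = -2 + 0 = -2$)
$D{\left(W \right)} = -2$
$-339 + D{\left(4 \right)} = -339 - 2 = -341$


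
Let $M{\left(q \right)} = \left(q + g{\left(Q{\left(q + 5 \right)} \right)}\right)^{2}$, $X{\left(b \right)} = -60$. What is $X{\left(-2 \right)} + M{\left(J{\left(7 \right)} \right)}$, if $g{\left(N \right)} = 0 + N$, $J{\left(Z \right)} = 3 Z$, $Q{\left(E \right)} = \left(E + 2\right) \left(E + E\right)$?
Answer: $2181469$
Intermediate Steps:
$Q{\left(E \right)} = 2 E \left(2 + E\right)$ ($Q{\left(E \right)} = \left(2 + E\right) 2 E = 2 E \left(2 + E\right)$)
$g{\left(N \right)} = N$
$M{\left(q \right)} = \left(q + 2 \left(5 + q\right) \left(7 + q\right)\right)^{2}$ ($M{\left(q \right)} = \left(q + 2 \left(q + 5\right) \left(2 + \left(q + 5\right)\right)\right)^{2} = \left(q + 2 \left(5 + q\right) \left(2 + \left(5 + q\right)\right)\right)^{2} = \left(q + 2 \left(5 + q\right) \left(7 + q\right)\right)^{2}$)
$X{\left(-2 \right)} + M{\left(J{\left(7 \right)} \right)} = -60 + \left(3 \cdot 7 + 2 \left(5 + 3 \cdot 7\right) \left(7 + 3 \cdot 7\right)\right)^{2} = -60 + \left(21 + 2 \left(5 + 21\right) \left(7 + 21\right)\right)^{2} = -60 + \left(21 + 2 \cdot 26 \cdot 28\right)^{2} = -60 + \left(21 + 1456\right)^{2} = -60 + 1477^{2} = -60 + 2181529 = 2181469$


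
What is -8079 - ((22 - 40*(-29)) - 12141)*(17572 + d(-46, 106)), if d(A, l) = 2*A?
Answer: 191555241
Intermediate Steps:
-8079 - ((22 - 40*(-29)) - 12141)*(17572 + d(-46, 106)) = -8079 - ((22 - 40*(-29)) - 12141)*(17572 + 2*(-46)) = -8079 - ((22 + 1160) - 12141)*(17572 - 92) = -8079 - (1182 - 12141)*17480 = -8079 - (-10959)*17480 = -8079 - 1*(-191563320) = -8079 + 191563320 = 191555241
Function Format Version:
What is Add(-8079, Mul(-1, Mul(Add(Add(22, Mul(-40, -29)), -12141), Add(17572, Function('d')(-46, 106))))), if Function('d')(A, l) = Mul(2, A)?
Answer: 191555241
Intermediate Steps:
Add(-8079, Mul(-1, Mul(Add(Add(22, Mul(-40, -29)), -12141), Add(17572, Function('d')(-46, 106))))) = Add(-8079, Mul(-1, Mul(Add(Add(22, Mul(-40, -29)), -12141), Add(17572, Mul(2, -46))))) = Add(-8079, Mul(-1, Mul(Add(Add(22, 1160), -12141), Add(17572, -92)))) = Add(-8079, Mul(-1, Mul(Add(1182, -12141), 17480))) = Add(-8079, Mul(-1, Mul(-10959, 17480))) = Add(-8079, Mul(-1, -191563320)) = Add(-8079, 191563320) = 191555241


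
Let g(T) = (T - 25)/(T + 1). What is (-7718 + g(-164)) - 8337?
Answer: -2616776/163 ≈ -16054.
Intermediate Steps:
g(T) = (-25 + T)/(1 + T)
(-7718 + g(-164)) - 8337 = (-7718 + (-25 - 164)/(1 - 164)) - 8337 = (-7718 - 189/(-163)) - 8337 = (-7718 - 1/163*(-189)) - 8337 = (-7718 + 189/163) - 8337 = -1257845/163 - 8337 = -2616776/163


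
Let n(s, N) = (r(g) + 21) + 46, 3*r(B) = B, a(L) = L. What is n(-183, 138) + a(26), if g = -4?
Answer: 275/3 ≈ 91.667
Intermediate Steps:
r(B) = B/3
n(s, N) = 197/3 (n(s, N) = ((⅓)*(-4) + 21) + 46 = (-4/3 + 21) + 46 = 59/3 + 46 = 197/3)
n(-183, 138) + a(26) = 197/3 + 26 = 275/3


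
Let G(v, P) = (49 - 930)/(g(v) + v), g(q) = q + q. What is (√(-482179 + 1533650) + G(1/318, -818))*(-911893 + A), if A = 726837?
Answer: 17281639616 - 185056*√1051471 ≈ 1.7092e+10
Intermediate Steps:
g(q) = 2*q
G(v, P) = -881/(3*v) (G(v, P) = (49 - 930)/(2*v + v) = -881*1/(3*v) = -881/(3*v))
(√(-482179 + 1533650) + G(1/318, -818))*(-911893 + A) = (√(-482179 + 1533650) - 881/(3*(1/318)))*(-911893 + 726837) = (√1051471 - 881/(3*1/318))*(-185056) = (√1051471 - 881/3*318)*(-185056) = (√1051471 - 93386)*(-185056) = (-93386 + √1051471)*(-185056) = 17281639616 - 185056*√1051471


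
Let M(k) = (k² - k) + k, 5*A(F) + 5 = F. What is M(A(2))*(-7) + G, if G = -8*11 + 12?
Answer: -1963/25 ≈ -78.520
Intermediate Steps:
A(F) = -1 + F/5
M(k) = k²
G = -76 (G = -88 + 12 = -76)
M(A(2))*(-7) + G = (-1 + (⅕)*2)²*(-7) - 76 = (-1 + ⅖)²*(-7) - 76 = (-⅗)²*(-7) - 76 = (9/25)*(-7) - 76 = -63/25 - 76 = -1963/25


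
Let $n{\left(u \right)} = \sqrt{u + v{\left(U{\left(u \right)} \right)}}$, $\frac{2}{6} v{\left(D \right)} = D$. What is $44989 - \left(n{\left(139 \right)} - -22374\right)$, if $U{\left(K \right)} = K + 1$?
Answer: $22615 - \sqrt{559} \approx 22591.0$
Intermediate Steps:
$U{\left(K \right)} = 1 + K$
$v{\left(D \right)} = 3 D$
$n{\left(u \right)} = \sqrt{3 + 4 u}$ ($n{\left(u \right)} = \sqrt{u + 3 \left(1 + u\right)} = \sqrt{u + \left(3 + 3 u\right)} = \sqrt{3 + 4 u}$)
$44989 - \left(n{\left(139 \right)} - -22374\right) = 44989 - \left(\sqrt{3 + 4 \cdot 139} - -22374\right) = 44989 - \left(\sqrt{3 + 556} + 22374\right) = 44989 - \left(\sqrt{559} + 22374\right) = 44989 - \left(22374 + \sqrt{559}\right) = 22615 - \sqrt{559}$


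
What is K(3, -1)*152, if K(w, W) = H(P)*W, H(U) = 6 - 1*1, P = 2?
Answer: -760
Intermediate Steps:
H(U) = 5 (H(U) = 6 - 1 = 5)
K(w, W) = 5*W
K(3, -1)*152 = (5*(-1))*152 = -5*152 = -760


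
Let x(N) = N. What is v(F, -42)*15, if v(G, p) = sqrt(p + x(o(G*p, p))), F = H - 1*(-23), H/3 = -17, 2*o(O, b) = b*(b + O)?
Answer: 60*I*sqrt(1491) ≈ 2316.8*I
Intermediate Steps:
o(O, b) = b*(O + b)/2 (o(O, b) = (b*(b + O))/2 = (b*(O + b))/2 = b*(O + b)/2)
H = -51 (H = 3*(-17) = -51)
F = -28 (F = -51 - 1*(-23) = -51 + 23 = -28)
v(G, p) = sqrt(p + p*(p + G*p)/2) (v(G, p) = sqrt(p + p*(G*p + p)/2) = sqrt(p + p*(p + G*p)/2))
v(F, -42)*15 = (sqrt(2)*sqrt(-42*(2 - 42*(1 - 28)))/2)*15 = (sqrt(2)*sqrt(-42*(2 - 42*(-27)))/2)*15 = (sqrt(2)*sqrt(-42*(2 + 1134))/2)*15 = (sqrt(2)*sqrt(-42*1136)/2)*15 = (sqrt(2)*sqrt(-47712)/2)*15 = (sqrt(2)*(4*I*sqrt(2982))/2)*15 = (4*I*sqrt(1491))*15 = 60*I*sqrt(1491)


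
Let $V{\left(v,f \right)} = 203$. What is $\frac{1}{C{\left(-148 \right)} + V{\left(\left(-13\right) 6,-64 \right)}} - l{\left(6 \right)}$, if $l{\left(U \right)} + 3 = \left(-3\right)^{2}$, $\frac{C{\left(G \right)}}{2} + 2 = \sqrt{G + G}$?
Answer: $\frac{- 24 \sqrt{74} + 1193 i}{- 199 i + 4 \sqrt{74}} \approx -5.9951 - 0.00084367 i$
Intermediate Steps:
$C{\left(G \right)} = -4 + 2 \sqrt{2} \sqrt{G}$ ($C{\left(G \right)} = -4 + 2 \sqrt{G + G} = -4 + 2 \sqrt{2 G} = -4 + 2 \sqrt{2} \sqrt{G}$)
$l{\left(U \right)} = 6$ ($l{\left(U \right)} = -3 + \left(-3\right)^{2} = -3 + 9 = 6$)
$\frac{1}{C{\left(-148 \right)} + V{\left(\left(-13\right) 6,-64 \right)}} - l{\left(6 \right)} = \frac{1}{\left(-4 + 2 \sqrt{2} \sqrt{-148}\right) + 203} - 6 = \frac{1}{\left(-4 + 2 \sqrt{2} \cdot 2 i \sqrt{37}\right) + 203} - 6 = \frac{1}{\left(-4 + 4 i \sqrt{74}\right) + 203} - 6 = \frac{1}{199 + 4 i \sqrt{74}} - 6 = -6 + \frac{1}{199 + 4 i \sqrt{74}}$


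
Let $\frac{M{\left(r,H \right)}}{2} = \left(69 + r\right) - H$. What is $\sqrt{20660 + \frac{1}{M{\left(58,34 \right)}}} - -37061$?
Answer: $37061 + \frac{\sqrt{714753546}}{186} \approx 37205.0$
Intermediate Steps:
$M{\left(r,H \right)} = 138 - 2 H + 2 r$ ($M{\left(r,H \right)} = 2 \left(\left(69 + r\right) - H\right) = 2 \left(69 + r - H\right) = 138 - 2 H + 2 r$)
$\sqrt{20660 + \frac{1}{M{\left(58,34 \right)}}} - -37061 = \sqrt{20660 + \frac{1}{138 - 68 + 2 \cdot 58}} - -37061 = \sqrt{20660 + \frac{1}{138 - 68 + 116}} + 37061 = \sqrt{20660 + \frac{1}{186}} + 37061 = \sqrt{\frac{3842761}{186}} + 37061 = \frac{\sqrt{714753546}}{186} + 37061 = 37061 + \frac{\sqrt{714753546}}{186}$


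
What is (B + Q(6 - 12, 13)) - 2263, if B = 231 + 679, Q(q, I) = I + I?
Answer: -1327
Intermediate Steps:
Q(q, I) = 2*I
B = 910
(B + Q(6 - 12, 13)) - 2263 = (910 + 2*13) - 2263 = (910 + 26) - 2263 = 936 - 2263 = -1327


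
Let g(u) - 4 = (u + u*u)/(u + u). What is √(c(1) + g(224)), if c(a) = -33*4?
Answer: I*√62/2 ≈ 3.937*I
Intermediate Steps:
c(a) = -132
g(u) = 4 + (u + u²)/(2*u) (g(u) = 4 + (u + u*u)/(u + u) = 4 + (u + u²)/((2*u)) = 4 + (u + u²)*(1/(2*u)) = 4 + (u + u²)/(2*u))
√(c(1) + g(224)) = √(-132 + (9/2 + (½)*224)) = √(-132 + (9/2 + 112)) = √(-132 + 233/2) = √(-31/2) = I*√62/2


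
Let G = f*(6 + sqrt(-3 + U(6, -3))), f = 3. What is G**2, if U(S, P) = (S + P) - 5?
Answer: 279 + 108*I*sqrt(5) ≈ 279.0 + 241.5*I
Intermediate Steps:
U(S, P) = -5 + P + S (U(S, P) = (P + S) - 5 = -5 + P + S)
G = 18 + 3*I*sqrt(5) (G = 3*(6 + sqrt(-3 + (-5 - 3 + 6))) = 3*(6 + sqrt(-3 - 2)) = 3*(6 + sqrt(-5)) = 3*(6 + I*sqrt(5)) = 18 + 3*I*sqrt(5) ≈ 18.0 + 6.7082*I)
G**2 = (18 + 3*I*sqrt(5))**2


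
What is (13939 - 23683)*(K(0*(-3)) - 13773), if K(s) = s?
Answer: 134204112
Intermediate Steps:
(13939 - 23683)*(K(0*(-3)) - 13773) = (13939 - 23683)*(0*(-3) - 13773) = -9744*(0 - 13773) = -9744*(-13773) = 134204112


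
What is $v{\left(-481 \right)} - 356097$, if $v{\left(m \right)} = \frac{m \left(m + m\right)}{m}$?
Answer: $-357059$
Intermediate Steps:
$v{\left(m \right)} = 2 m$ ($v{\left(m \right)} = \frac{m 2 m}{m} = \frac{2 m^{2}}{m} = 2 m$)
$v{\left(-481 \right)} - 356097 = 2 \left(-481\right) - 356097 = -962 - 356097 = -357059$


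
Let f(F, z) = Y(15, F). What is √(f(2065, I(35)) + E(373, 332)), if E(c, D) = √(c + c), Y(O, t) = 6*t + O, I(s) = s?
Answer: √(12405 + √746) ≈ 111.50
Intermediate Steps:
Y(O, t) = O + 6*t
f(F, z) = 15 + 6*F
E(c, D) = √2*√c (E(c, D) = √(2*c) = √2*√c)
√(f(2065, I(35)) + E(373, 332)) = √((15 + 6*2065) + √2*√373) = √((15 + 12390) + √746) = √(12405 + √746)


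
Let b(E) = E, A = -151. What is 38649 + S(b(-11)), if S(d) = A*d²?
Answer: 20378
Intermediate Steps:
S(d) = -151*d²
38649 + S(b(-11)) = 38649 - 151*(-11)² = 38649 - 151*121 = 38649 - 18271 = 20378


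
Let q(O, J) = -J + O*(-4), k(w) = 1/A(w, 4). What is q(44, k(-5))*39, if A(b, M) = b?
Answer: -34281/5 ≈ -6856.2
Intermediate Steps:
k(w) = 1/w
q(O, J) = -J - 4*O
q(44, k(-5))*39 = (-1/(-5) - 4*44)*39 = (-1*(-⅕) - 176)*39 = (⅕ - 176)*39 = -879/5*39 = -34281/5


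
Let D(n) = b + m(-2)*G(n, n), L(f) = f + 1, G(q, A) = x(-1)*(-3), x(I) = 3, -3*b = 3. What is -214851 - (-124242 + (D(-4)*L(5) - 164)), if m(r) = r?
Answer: -90547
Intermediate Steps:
b = -1 (b = -⅓*3 = -1)
G(q, A) = -9 (G(q, A) = 3*(-3) = -9)
L(f) = 1 + f
D(n) = 17 (D(n) = -1 - 2*(-9) = -1 + 18 = 17)
-214851 - (-124242 + (D(-4)*L(5) - 164)) = -214851 - (-124242 + (17*(1 + 5) - 164)) = -214851 - (-124242 + (17*6 - 164)) = -214851 - (-124242 + (102 - 164)) = -214851 - (-124242 - 62) = -214851 - 1*(-124304) = -214851 + 124304 = -90547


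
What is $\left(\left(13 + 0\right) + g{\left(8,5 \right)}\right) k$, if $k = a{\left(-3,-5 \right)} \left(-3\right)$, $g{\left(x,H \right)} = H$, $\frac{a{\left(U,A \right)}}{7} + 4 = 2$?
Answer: $756$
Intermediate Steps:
$a{\left(U,A \right)} = -14$ ($a{\left(U,A \right)} = -28 + 7 \cdot 2 = -28 + 14 = -14$)
$k = 42$ ($k = \left(-14\right) \left(-3\right) = 42$)
$\left(\left(13 + 0\right) + g{\left(8,5 \right)}\right) k = \left(\left(13 + 0\right) + 5\right) 42 = \left(13 + 5\right) 42 = 18 \cdot 42 = 756$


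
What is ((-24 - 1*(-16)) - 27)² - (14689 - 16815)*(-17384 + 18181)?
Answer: 1695647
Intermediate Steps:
((-24 - 1*(-16)) - 27)² - (14689 - 16815)*(-17384 + 18181) = ((-24 + 16) - 27)² - (-2126)*797 = (-8 - 27)² - 1*(-1694422) = (-35)² + 1694422 = 1225 + 1694422 = 1695647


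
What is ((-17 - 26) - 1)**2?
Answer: 1936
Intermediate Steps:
((-17 - 26) - 1)**2 = (-43 - 1)**2 = (-44)**2 = 1936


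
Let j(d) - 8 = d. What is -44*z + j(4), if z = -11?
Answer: 496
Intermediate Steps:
j(d) = 8 + d
-44*z + j(4) = -44*(-11) + (8 + 4) = 484 + 12 = 496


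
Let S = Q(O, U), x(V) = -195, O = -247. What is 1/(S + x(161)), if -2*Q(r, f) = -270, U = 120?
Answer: -1/60 ≈ -0.016667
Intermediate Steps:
Q(r, f) = 135 (Q(r, f) = -½*(-270) = 135)
S = 135
1/(S + x(161)) = 1/(135 - 195) = 1/(-60) = -1/60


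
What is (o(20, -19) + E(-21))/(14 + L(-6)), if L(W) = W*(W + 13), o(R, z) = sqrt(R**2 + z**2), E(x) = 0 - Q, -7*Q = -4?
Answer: 1/49 - sqrt(761)/28 ≈ -0.96481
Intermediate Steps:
Q = 4/7 (Q = -1/7*(-4) = 4/7 ≈ 0.57143)
E(x) = -4/7 (E(x) = 0 - 1*4/7 = 0 - 4/7 = -4/7)
L(W) = W*(13 + W)
(o(20, -19) + E(-21))/(14 + L(-6)) = (sqrt(20**2 + (-19)**2) - 4/7)/(14 - 6*(13 - 6)) = (sqrt(400 + 361) - 4/7)/(14 - 6*7) = (sqrt(761) - 4/7)/(14 - 42) = (-4/7 + sqrt(761))/(-28) = (-4/7 + sqrt(761))*(-1/28) = 1/49 - sqrt(761)/28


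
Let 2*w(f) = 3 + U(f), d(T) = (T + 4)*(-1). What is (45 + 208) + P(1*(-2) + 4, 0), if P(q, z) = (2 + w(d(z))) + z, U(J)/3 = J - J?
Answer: 513/2 ≈ 256.50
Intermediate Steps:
d(T) = -4 - T (d(T) = (4 + T)*(-1) = -4 - T)
U(J) = 0 (U(J) = 3*(J - J) = 3*0 = 0)
w(f) = 3/2 (w(f) = (3 + 0)/2 = (1/2)*3 = 3/2)
P(q, z) = 7/2 + z (P(q, z) = (2 + 3/2) + z = 7/2 + z)
(45 + 208) + P(1*(-2) + 4, 0) = (45 + 208) + (7/2 + 0) = 253 + 7/2 = 513/2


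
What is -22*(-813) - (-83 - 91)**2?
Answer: -12390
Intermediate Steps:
-22*(-813) - (-83 - 91)**2 = 17886 - 1*(-174)**2 = 17886 - 1*30276 = 17886 - 30276 = -12390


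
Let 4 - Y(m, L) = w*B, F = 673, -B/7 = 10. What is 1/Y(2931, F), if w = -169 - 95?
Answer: -1/18476 ≈ -5.4124e-5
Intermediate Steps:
B = -70 (B = -7*10 = -70)
w = -264
Y(m, L) = -18476 (Y(m, L) = 4 - (-264)*(-70) = 4 - 1*18480 = 4 - 18480 = -18476)
1/Y(2931, F) = 1/(-18476) = -1/18476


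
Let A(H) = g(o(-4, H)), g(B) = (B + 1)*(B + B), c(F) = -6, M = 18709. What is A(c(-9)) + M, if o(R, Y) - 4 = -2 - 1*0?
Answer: 18721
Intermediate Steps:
o(R, Y) = 2 (o(R, Y) = 4 + (-2 - 1*0) = 4 + (-2 + 0) = 4 - 2 = 2)
g(B) = 2*B*(1 + B) (g(B) = (1 + B)*(2*B) = 2*B*(1 + B))
A(H) = 12 (A(H) = 2*2*(1 + 2) = 2*2*3 = 12)
A(c(-9)) + M = 12 + 18709 = 18721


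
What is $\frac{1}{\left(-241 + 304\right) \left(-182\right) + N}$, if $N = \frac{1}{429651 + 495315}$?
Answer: $- \frac{924966}{10605660155} \approx -8.7214 \cdot 10^{-5}$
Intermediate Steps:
$N = \frac{1}{924966} \approx 1.0811 \cdot 10^{-6}$
$\frac{1}{\left(-241 + 304\right) \left(-182\right) + N} = \frac{1}{\left(-241 + 304\right) \left(-182\right) + \frac{1}{924966}} = \frac{1}{63 \left(-182\right) + \frac{1}{924966}} = \frac{1}{-11466 + \frac{1}{924966}} = \frac{1}{- \frac{10605660155}{924966}} = - \frac{924966}{10605660155}$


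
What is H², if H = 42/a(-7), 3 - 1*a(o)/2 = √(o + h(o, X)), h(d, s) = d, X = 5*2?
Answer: 441/(3 - I*√14)² ≈ -4.1682 + 18.715*I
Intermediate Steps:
X = 10
a(o) = 6 - 2*√2*√o (a(o) = 6 - 2*√(o + o) = 6 - 2*√2*√o)
H = 42/(6 - 2*I*√14) (H = 42/(6 - 2*√2*√(-7)) = 42/(6 - 2*√2*I*√7) = 42/(6 - 2*I*√14) ≈ 2.7391 + 3.4163*I)
H² = (63/23 + 21*I*√14/23)²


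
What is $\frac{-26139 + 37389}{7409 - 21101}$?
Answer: $- \frac{1875}{2282} \approx -0.82165$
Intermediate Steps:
$\frac{-26139 + 37389}{7409 - 21101} = \frac{11250}{-13692} = 11250 \left(- \frac{1}{13692}\right) = - \frac{1875}{2282}$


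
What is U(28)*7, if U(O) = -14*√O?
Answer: -196*√7 ≈ -518.57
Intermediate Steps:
U(28)*7 = -28*√7*7 = -196*√7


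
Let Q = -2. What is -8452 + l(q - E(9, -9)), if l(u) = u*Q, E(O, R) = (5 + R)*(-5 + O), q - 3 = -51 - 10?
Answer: -8368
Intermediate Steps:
q = -58 (q = 3 + (-51 - 10) = 3 - 61 = -58)
E(O, R) = (-5 + O)*(5 + R)
l(u) = -2*u (l(u) = u*(-2) = -2*u)
-8452 + l(q - E(9, -9)) = -8452 - 2*(-58 - (-25 - 5*(-9) + 5*9 + 9*(-9))) = -8452 - 2*(-58 - (-25 + 45 + 45 - 81)) = -8452 - 2*(-58 - 1*(-16)) = -8452 - 2*(-58 + 16) = -8452 - 2*(-42) = -8452 + 84 = -8368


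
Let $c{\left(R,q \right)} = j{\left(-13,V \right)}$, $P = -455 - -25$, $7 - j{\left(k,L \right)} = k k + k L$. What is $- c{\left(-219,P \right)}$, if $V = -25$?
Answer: $487$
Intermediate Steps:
$j{\left(k,L \right)} = 7 - k^{2} - L k$ ($j{\left(k,L \right)} = 7 - \left(k k + k L\right) = 7 - \left(k^{2} + L k\right) = 7 - k^{2} - L k$)
$P = -430$ ($P = -455 + 25 = -430$)
$c{\left(R,q \right)} = -487$ ($c{\left(R,q \right)} = 7 - \left(-13\right)^{2} - \left(-25\right) \left(-13\right) = 7 - 169 - 325 = -487$)
$- c{\left(-219,P \right)} = \left(-1\right) \left(-487\right) = 487$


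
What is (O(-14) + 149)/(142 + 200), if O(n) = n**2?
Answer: 115/114 ≈ 1.0088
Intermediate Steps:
(O(-14) + 149)/(142 + 200) = ((-14)**2 + 149)/(142 + 200) = (196 + 149)/342 = 345*(1/342) = 115/114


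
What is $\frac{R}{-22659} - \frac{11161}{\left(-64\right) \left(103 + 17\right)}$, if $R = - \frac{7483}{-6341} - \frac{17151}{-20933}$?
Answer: $\frac{3729616642649083}{2566543778839040} \approx 1.4532$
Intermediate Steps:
$R = \frac{265396130}{132736153}$ ($R = \left(-7483\right) \left(- \frac{1}{6341}\right) - - \frac{17151}{20933} = \frac{7483}{6341} + \frac{17151}{20933} = \frac{265396130}{132736153} \approx 1.9994$)
$\frac{R}{-22659} - \frac{11161}{\left(-64\right) \left(103 + 17\right)} = \frac{265396130}{132736153 \left(-22659\right)} - \frac{11161}{\left(-64\right) \left(103 + 17\right)} = \frac{265396130}{132736153} \left(- \frac{1}{22659}\right) - \frac{11161}{\left(-64\right) 120} = - \frac{265396130}{3007668490827} - \frac{11161}{-7680} = - \frac{265396130}{3007668490827} - - \frac{11161}{7680} = - \frac{265396130}{3007668490827} + \frac{11161}{7680} = \frac{3729616642649083}{2566543778839040}$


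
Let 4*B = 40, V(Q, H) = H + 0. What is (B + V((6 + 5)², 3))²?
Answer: 169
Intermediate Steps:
V(Q, H) = H
B = 10 (B = (¼)*40 = 10)
(B + V((6 + 5)², 3))² = (10 + 3)² = 13² = 169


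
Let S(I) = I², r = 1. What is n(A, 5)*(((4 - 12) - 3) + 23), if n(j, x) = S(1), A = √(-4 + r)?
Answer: 12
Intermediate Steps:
A = I*√3 (A = √(-4 + 1) = √(-3) = I*√3 ≈ 1.732*I)
n(j, x) = 1 (n(j, x) = 1² = 1)
n(A, 5)*(((4 - 12) - 3) + 23) = 1*(((4 - 12) - 3) + 23) = 1*((-8 - 3) + 23) = 1*(-11 + 23) = 1*12 = 12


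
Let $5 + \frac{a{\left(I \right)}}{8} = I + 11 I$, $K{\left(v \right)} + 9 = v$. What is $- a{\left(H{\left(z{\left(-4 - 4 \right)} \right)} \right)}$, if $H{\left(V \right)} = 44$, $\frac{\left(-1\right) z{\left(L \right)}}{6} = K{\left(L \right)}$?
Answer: $-4184$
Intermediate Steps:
$K{\left(v \right)} = -9 + v$
$z{\left(L \right)} = 54 - 6 L$ ($z{\left(L \right)} = - 6 \left(-9 + L\right) = 54 - 6 L$)
$a{\left(I \right)} = -40 + 96 I$ ($a{\left(I \right)} = -40 + 8 \left(I + 11 I\right) = -40 + 8 \cdot 12 I = -40 + 96 I$)
$- a{\left(H{\left(z{\left(-4 - 4 \right)} \right)} \right)} = - (-40 + 96 \cdot 44) = - (-40 + 4224) = \left(-1\right) 4184 = -4184$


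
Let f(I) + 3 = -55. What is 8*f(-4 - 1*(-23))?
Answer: -464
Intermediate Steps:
f(I) = -58 (f(I) = -3 - 55 = -58)
8*f(-4 - 1*(-23)) = 8*(-58) = -464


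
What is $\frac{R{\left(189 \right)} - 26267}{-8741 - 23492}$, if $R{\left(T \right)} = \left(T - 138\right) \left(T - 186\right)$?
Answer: $\frac{26114}{32233} \approx 0.81016$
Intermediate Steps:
$R{\left(T \right)} = \left(-186 + T\right) \left(-138 + T\right)$ ($R{\left(T \right)} = \left(-138 + T\right) \left(-186 + T\right) = \left(-186 + T\right) \left(-138 + T\right)$)
$\frac{R{\left(189 \right)} - 26267}{-8741 - 23492} = \frac{\left(25668 + 189^{2} - 61236\right) - 26267}{-8741 - 23492} = \frac{\left(25668 + 35721 - 61236\right) - 26267}{-8741 - 23492} = \frac{153 - 26267}{-32233} = \left(-26114\right) \left(- \frac{1}{32233}\right) = \frac{26114}{32233}$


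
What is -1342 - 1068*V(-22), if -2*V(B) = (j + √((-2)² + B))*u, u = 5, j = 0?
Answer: -1342 + 8010*I*√2 ≈ -1342.0 + 11328.0*I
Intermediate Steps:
V(B) = -5*√(4 + B)/2 (V(B) = -(0 + √((-2)² + B))*5/2 = -(0 + √(4 + B))*5/2 = -√(4 + B)*5/2 = -5*√(4 + B)/2)
-1342 - 1068*V(-22) = -1342 - (-2670)*√(4 - 22) = -1342 - (-2670)*√(-18) = -1342 - (-2670)*3*I*√2 = -1342 - (-8010)*I*√2 = -1342 + 8010*I*√2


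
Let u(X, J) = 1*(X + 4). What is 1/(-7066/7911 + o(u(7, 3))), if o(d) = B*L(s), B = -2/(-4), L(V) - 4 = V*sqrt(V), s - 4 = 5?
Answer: 15822/231109 ≈ 0.068461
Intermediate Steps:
s = 9 (s = 4 + 5 = 9)
L(V) = 4 + V**(3/2) (L(V) = 4 + V*sqrt(V) = 4 + V**(3/2))
B = 1/2 (B = -2*(-1/4) = 1/2 ≈ 0.50000)
u(X, J) = 4 + X (u(X, J) = 1*(4 + X) = 4 + X)
o(d) = 31/2 (o(d) = (4 + 9**(3/2))/2 = (4 + 27)/2 = (1/2)*31 = 31/2)
1/(-7066/7911 + o(u(7, 3))) = 1/(-7066/7911 + 31/2) = 1/(231109/15822) = 15822/231109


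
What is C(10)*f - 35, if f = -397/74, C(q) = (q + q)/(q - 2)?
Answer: -7165/148 ≈ -48.412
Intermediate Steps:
C(q) = 2*q/(-2 + q) (C(q) = (2*q)/(-2 + q) = 2*q/(-2 + q))
f = -397/74 (f = -397*1/74 = -397/74 ≈ -5.3649)
C(10)*f - 35 = (2*10/(-2 + 10))*(-397/74) - 35 = (2*10/8)*(-397/74) - 35 = (2*10*(⅛))*(-397/74) - 35 = (5/2)*(-397/74) - 35 = -1985/148 - 35 = -7165/148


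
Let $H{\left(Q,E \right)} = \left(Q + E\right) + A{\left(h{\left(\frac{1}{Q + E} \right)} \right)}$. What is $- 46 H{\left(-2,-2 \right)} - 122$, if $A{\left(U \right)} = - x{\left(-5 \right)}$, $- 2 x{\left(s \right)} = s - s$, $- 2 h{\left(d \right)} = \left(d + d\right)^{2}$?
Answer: $62$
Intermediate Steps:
$h{\left(d \right)} = - 2 d^{2}$ ($h{\left(d \right)} = - \frac{\left(d + d\right)^{2}}{2} = - \frac{\left(2 d\right)^{2}}{2} = - \frac{4 d^{2}}{2} = - 2 d^{2}$)
$x{\left(s \right)} = 0$ ($x{\left(s \right)} = - \frac{s - s}{2} = \left(- \frac{1}{2}\right) 0 = 0$)
$A{\left(U \right)} = 0$ ($A{\left(U \right)} = \left(-1\right) 0 = 0$)
$H{\left(Q,E \right)} = E + Q$ ($H{\left(Q,E \right)} = \left(Q + E\right) + 0 = \left(E + Q\right) + 0 = E + Q$)
$- 46 H{\left(-2,-2 \right)} - 122 = - 46 \left(-2 - 2\right) - 122 = \left(-46\right) \left(-4\right) - 122 = 184 - 122 = 62$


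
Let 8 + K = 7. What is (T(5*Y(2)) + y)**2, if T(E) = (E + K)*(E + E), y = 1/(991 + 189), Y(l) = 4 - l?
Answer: 45114184801/1392400 ≈ 32400.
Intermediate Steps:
K = -1 (K = -8 + 7 = -1)
y = 1/1180 ≈ 0.00084746
T(E) = 2*E*(-1 + E) (T(E) = (E - 1)*(E + E) = (-1 + E)*(2*E) = 2*E*(-1 + E))
(T(5*Y(2)) + y)**2 = (2*(5*(4 - 1*2))*(-1 + 5*(4 - 1*2)) + 1/1180)**2 = (2*(5*(4 - 2))*(-1 + 5*(4 - 2)) + 1/1180)**2 = (2*(5*2)*(-1 + 5*2) + 1/1180)**2 = (2*10*(-1 + 10) + 1/1180)**2 = (2*10*9 + 1/1180)**2 = (180 + 1/1180)**2 = (212401/1180)**2 = 45114184801/1392400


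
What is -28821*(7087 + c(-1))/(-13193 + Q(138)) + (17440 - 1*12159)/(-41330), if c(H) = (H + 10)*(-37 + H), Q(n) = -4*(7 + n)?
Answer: 2678127310879/189746030 ≈ 14114.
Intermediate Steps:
Q(n) = -28 - 4*n
c(H) = (-37 + H)*(10 + H) (c(H) = (10 + H)*(-37 + H) = (-37 + H)*(10 + H))
-28821*(7087 + c(-1))/(-13193 + Q(138)) + (17440 - 1*12159)/(-41330) = -28821*(7087 + (-370 + (-1)² - 27*(-1)))/(-13193 + (-28 - 4*138)) + (17440 - 1*12159)/(-41330) = -28821*(7087 + (-370 + 1 + 27))/(-13193 + (-28 - 552)) + (17440 - 12159)*(-1/41330) = -28821*(7087 - 342)/(-13193 - 580) + 5281*(-1/41330) = -28821/((-13773/6745)) - 5281/41330 = -28821/((-13773*1/6745)) - 5281/41330 = -28821/(-13773/6745) - 5281/41330 = -28821*(-6745/13773) - 5281/41330 = 64799215/4591 - 5281/41330 = 2678127310879/189746030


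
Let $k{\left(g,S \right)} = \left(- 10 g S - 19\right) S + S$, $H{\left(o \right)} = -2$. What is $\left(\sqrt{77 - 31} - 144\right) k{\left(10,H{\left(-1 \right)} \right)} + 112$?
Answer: $52528 - 364 \sqrt{46} \approx 50059.0$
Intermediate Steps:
$k{\left(g,S \right)} = S + S \left(-19 - 10 S g\right)$ ($k{\left(g,S \right)} = \left(- 10 S g - 19\right) S + S = \left(-19 - 10 S g\right) S + S = S \left(-19 - 10 S g\right) + S = S + S \left(-19 - 10 S g\right)$)
$\left(\sqrt{77 - 31} - 144\right) k{\left(10,H{\left(-1 \right)} \right)} + 112 = \left(\sqrt{77 - 31} - 144\right) \left(\left(-2\right) \left(-2\right) \left(9 + 5 \left(-2\right) 10\right)\right) + 112 = \left(\sqrt{77 - 31} - 144\right) \left(\left(-2\right) \left(-2\right) \left(9 - 100\right)\right) + 112 = \left(\sqrt{77 - 31} - 144\right) \left(\left(-2\right) \left(-2\right) \left(-91\right)\right) + 112 = \left(\sqrt{46} - 144\right) \left(-364\right) + 112 = \left(-144 + \sqrt{46}\right) \left(-364\right) + 112 = \left(52416 - 364 \sqrt{46}\right) + 112 = 52528 - 364 \sqrt{46}$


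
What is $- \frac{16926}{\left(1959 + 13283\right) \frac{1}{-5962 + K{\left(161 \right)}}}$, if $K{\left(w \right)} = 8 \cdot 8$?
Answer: $\frac{49914774}{7621} \approx 6549.6$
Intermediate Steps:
$K{\left(w \right)} = 64$
$- \frac{16926}{\left(1959 + 13283\right) \frac{1}{-5962 + K{\left(161 \right)}}} = - \frac{16926}{\left(1959 + 13283\right) \frac{1}{-5962 + 64}} = - \frac{16926}{15242 \frac{1}{-5898}} = - \frac{16926}{15242 \left(- \frac{1}{5898}\right)} = - \frac{16926}{- \frac{7621}{2949}} = \left(-16926\right) \left(- \frac{2949}{7621}\right) = \frac{49914774}{7621}$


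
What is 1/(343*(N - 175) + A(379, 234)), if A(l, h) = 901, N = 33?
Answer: -1/47805 ≈ -2.0918e-5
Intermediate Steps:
1/(343*(N - 175) + A(379, 234)) = 1/(343*(33 - 175) + 901) = 1/(343*(-142) + 901) = 1/(-48706 + 901) = 1/(-47805) = -1/47805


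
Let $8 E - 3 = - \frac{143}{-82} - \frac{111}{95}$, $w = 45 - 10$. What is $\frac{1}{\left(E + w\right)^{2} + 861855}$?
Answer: $\frac{3883782400}{3352137195508809} \approx 1.1586 \cdot 10^{-6}$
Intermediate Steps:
$w = 35$
$E = \frac{27853}{62320}$ ($E = \frac{3}{8} + \frac{- \frac{143}{-82} - \frac{111}{95}}{8} = \frac{3}{8} + \frac{\left(-143\right) \left(- \frac{1}{82}\right) - \frac{111}{95}}{8} = \frac{3}{8} + \frac{\frac{143}{82} - \frac{111}{95}}{8} = \frac{3}{8} + \frac{1}{8} \cdot \frac{4483}{7790} = \frac{3}{8} + \frac{4483}{62320} = \frac{27853}{62320} \approx 0.44694$)
$\frac{1}{\left(E + w\right)^{2} + 861855} = \frac{1}{\left(\frac{27853}{62320} + 35\right)^{2} + 861855} = \frac{1}{\left(\frac{2209053}{62320}\right)^{2} + 861855} = \frac{1}{\frac{4879915156809}{3883782400} + 861855} = \frac{1}{\frac{3352137195508809}{3883782400}} = \frac{3883782400}{3352137195508809}$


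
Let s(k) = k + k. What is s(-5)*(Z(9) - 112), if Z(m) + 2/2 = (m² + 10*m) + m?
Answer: -670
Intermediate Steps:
s(k) = 2*k
Z(m) = -1 + m² + 11*m (Z(m) = -1 + ((m² + 10*m) + m) = -1 + (m² + 11*m) = -1 + m² + 11*m)
s(-5)*(Z(9) - 112) = (2*(-5))*((-1 + 9² + 11*9) - 112) = -10*((-1 + 81 + 99) - 112) = -10*(179 - 112) = -10*67 = -670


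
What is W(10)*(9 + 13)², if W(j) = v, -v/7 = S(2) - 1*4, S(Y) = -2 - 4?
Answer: 33880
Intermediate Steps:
S(Y) = -6
v = 70 (v = -7*(-6 - 1*4) = -7*(-6 - 4) = -7*(-10) = 70)
W(j) = 70
W(10)*(9 + 13)² = 70*(9 + 13)² = 70*22² = 70*484 = 33880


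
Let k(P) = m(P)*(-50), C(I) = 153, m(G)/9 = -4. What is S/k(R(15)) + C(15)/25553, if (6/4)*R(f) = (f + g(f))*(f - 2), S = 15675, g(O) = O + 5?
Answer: 5344249/613272 ≈ 8.7143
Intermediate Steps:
m(G) = -36 (m(G) = 9*(-4) = -36)
g(O) = 5 + O
R(f) = 2*(-2 + f)*(5 + 2*f)/3 (R(f) = 2*((f + (5 + f))*(f - 2))/3 = 2*((5 + 2*f)*(-2 + f))/3 = 2*((-2 + f)*(5 + 2*f))/3 = 2*(-2 + f)*(5 + 2*f)/3)
k(P) = 1800 (k(P) = -36*(-50) = 1800)
S/k(R(15)) + C(15)/25553 = 15675/1800 + 153/25553 = 15675*(1/1800) + 153*(1/25553) = 209/24 + 153/25553 = 5344249/613272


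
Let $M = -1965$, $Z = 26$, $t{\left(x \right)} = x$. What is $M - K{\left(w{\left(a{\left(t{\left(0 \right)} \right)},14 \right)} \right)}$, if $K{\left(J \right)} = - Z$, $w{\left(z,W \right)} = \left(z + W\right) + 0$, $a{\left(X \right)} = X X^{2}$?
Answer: $-1939$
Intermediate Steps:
$a{\left(X \right)} = X^{3}$
$w{\left(z,W \right)} = W + z$ ($w{\left(z,W \right)} = \left(W + z\right) + 0 = W + z$)
$K{\left(J \right)} = -26$ ($K{\left(J \right)} = \left(-1\right) 26 = -26$)
$M - K{\left(w{\left(a{\left(t{\left(0 \right)} \right)},14 \right)} \right)} = -1965 - -26 = -1965 + 26 = -1939$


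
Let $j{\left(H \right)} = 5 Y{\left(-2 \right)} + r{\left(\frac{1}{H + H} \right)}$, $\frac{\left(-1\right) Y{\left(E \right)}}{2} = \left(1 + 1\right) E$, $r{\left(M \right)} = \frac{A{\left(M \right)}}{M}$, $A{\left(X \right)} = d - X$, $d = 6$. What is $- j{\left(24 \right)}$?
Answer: $-327$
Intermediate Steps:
$A{\left(X \right)} = 6 - X$
$r{\left(M \right)} = \frac{6 - M}{M}$
$Y{\left(E \right)} = - 4 E$ ($Y{\left(E \right)} = - 2 \left(1 + 1\right) E = - 2 \cdot 2 E = - 4 E$)
$j{\left(H \right)} = 40 + 2 H \left(6 - \frac{1}{2 H}\right)$ ($j{\left(H \right)} = 5 \left(\left(-4\right) \left(-2\right)\right) + \frac{6 - \frac{1}{H + H}}{\frac{1}{H + H}} = 5 \cdot 8 + \frac{6 - \frac{1}{2 H}}{\frac{1}{2 H}} = 40 + \frac{6 - \frac{1}{2 H}}{\frac{1}{2} \frac{1}{H}} = 40 + 2 H \left(6 - \frac{1}{2 H}\right)$)
$- j{\left(24 \right)} = - (39 + 12 \cdot 24) = - (39 + 288) = \left(-1\right) 327 = -327$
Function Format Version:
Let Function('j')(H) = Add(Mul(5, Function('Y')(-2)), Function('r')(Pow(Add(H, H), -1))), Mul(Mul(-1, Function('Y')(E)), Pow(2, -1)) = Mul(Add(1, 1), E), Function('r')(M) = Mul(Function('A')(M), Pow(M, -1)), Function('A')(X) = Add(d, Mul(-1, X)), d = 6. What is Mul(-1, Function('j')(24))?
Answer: -327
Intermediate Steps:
Function('A')(X) = Add(6, Mul(-1, X))
Function('r')(M) = Mul(Pow(M, -1), Add(6, Mul(-1, M))) (Function('r')(M) = Mul(Add(6, Mul(-1, M)), Pow(M, -1)) = Mul(Pow(M, -1), Add(6, Mul(-1, M))))
Function('Y')(E) = Mul(-4, E) (Function('Y')(E) = Mul(-2, Mul(Add(1, 1), E)) = Mul(-2, Mul(2, E)) = Mul(-4, E))
Function('j')(H) = Add(40, Mul(2, H, Add(6, Mul(Rational(-1, 2), Pow(H, -1))))) (Function('j')(H) = Add(Mul(5, Mul(-4, -2)), Mul(Pow(Pow(Add(H, H), -1), -1), Add(6, Mul(-1, Pow(Add(H, H), -1))))) = Add(Mul(5, 8), Mul(Pow(Pow(Mul(2, H), -1), -1), Add(6, Mul(-1, Pow(Mul(2, H), -1))))) = Add(40, Mul(Pow(Mul(Rational(1, 2), Pow(H, -1)), -1), Add(6, Mul(-1, Mul(Rational(1, 2), Pow(H, -1)))))) = Add(40, Mul(Mul(2, H), Add(6, Mul(Rational(-1, 2), Pow(H, -1))))) = Add(40, Mul(2, H, Add(6, Mul(Rational(-1, 2), Pow(H, -1))))))
Mul(-1, Function('j')(24)) = Mul(-1, Add(39, Mul(12, 24))) = Mul(-1, Add(39, 288)) = Mul(-1, 327) = -327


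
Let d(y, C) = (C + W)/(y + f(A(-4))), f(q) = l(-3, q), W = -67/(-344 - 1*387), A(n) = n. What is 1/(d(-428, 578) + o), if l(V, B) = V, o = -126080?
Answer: -315061/39723313465 ≈ -7.9314e-6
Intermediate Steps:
W = 67/731 (W = -67/(-344 - 387) = -67/(-731) = -67*(-1/731) = 67/731 ≈ 0.091655)
f(q) = -3
d(y, C) = (67/731 + C)/(-3 + y) (d(y, C) = (C + 67/731)/(y - 3) = (67/731 + C)/(-3 + y))
1/(d(-428, 578) + o) = 1/((67/731 + 578)/(-3 - 428) - 126080) = 1/((422585/731)/(-431) - 126080) = 1/(-1/431*422585/731 - 126080) = 1/(-422585/315061 - 126080) = 1/(-39723313465/315061) = -315061/39723313465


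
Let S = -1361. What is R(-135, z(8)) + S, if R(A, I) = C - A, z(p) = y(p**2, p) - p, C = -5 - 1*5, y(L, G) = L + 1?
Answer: -1236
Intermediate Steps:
y(L, G) = 1 + L
C = -10 (C = -5 - 5 = -10)
z(p) = 1 + p**2 - p (z(p) = (1 + p**2) - p = 1 + p**2 - p)
R(A, I) = -10 - A
R(-135, z(8)) + S = (-10 - 1*(-135)) - 1361 = (-10 + 135) - 1361 = 125 - 1361 = -1236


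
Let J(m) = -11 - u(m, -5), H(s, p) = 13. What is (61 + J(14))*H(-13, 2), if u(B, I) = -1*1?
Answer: 663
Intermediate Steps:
u(B, I) = -1
J(m) = -10 (J(m) = -11 - 1*(-1) = -11 + 1 = -10)
(61 + J(14))*H(-13, 2) = (61 - 10)*13 = 51*13 = 663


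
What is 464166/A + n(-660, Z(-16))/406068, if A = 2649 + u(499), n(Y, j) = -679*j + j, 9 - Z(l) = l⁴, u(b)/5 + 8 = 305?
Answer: 795182569/3586934 ≈ 221.69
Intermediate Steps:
u(b) = 1485 (u(b) = -40 + 5*305 = -40 + 1525 = 1485)
Z(l) = 9 - l⁴
n(Y, j) = -678*j
A = 4134 (A = 2649 + 1485 = 4134)
464166/A + n(-660, Z(-16))/406068 = 464166/4134 - 678*(9 - 1*(-16)⁴)/406068 = 464166*(1/4134) - 678*(9 - 1*65536)*(1/406068) = 77361/689 - 678*(9 - 65536)*(1/406068) = 77361/689 - 678*(-65527)*(1/406068) = 77361/689 + 44427306*(1/406068) = 77361/689 + 7404551/67678 = 795182569/3586934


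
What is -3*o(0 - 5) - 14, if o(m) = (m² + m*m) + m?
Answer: -149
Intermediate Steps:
o(m) = m + 2*m² (o(m) = (m² + m²) + m = 2*m² + m = m + 2*m²)
-3*o(0 - 5) - 14 = -3*(0 - 5)*(1 + 2*(0 - 5)) - 14 = -(-15)*(1 + 2*(-5)) - 14 = -(-15)*(1 - 10) - 14 = -(-15)*(-9) - 14 = -3*45 - 14 = -135 - 14 = -149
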